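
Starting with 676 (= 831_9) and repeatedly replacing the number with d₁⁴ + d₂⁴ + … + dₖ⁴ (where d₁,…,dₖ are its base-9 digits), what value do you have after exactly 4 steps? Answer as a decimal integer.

676 = (8,3,1)_9 → 4178
4178 = (5,6,5,2)_9 → 2562
2562 = (3,4,5,6)_9 → 2258
2258 = (3,0,7,8)_9 → 6578

6578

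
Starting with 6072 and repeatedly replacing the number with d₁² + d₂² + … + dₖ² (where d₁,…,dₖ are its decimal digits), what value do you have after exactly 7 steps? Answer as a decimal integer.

37

6072 → 6² + 0² + 7² + 2² = 89
89 → 8² + 9² = 145
145 → 1² + 4² + 5² = 42
42 → 4² + 2² = 20
20 → 2² + 0² = 4
4 → 4² = 16
16 → 1² + 6² = 37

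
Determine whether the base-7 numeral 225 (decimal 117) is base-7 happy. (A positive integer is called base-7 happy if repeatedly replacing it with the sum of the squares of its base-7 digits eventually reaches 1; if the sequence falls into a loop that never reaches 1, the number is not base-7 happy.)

117 = (2,2,5)_7 → 2² + 2² + 5² = 4 + 4 + 25 = 33
33 = (4,5)_7 → 4² + 5² = 16 + 25 = 41
41 = (5,6)_7 → 5² + 6² = 25 + 36 = 61
61 = (1,1,5)_7 → 1² + 1² + 5² = 1 + 1 + 25 = 27
27 = (3,6)_7 → 3² + 6² = 9 + 36 = 45
45 = (6,3)_7 → 6² + 3² = 36 + 9 = 45  — 45 already seen; the sequence cycles without reaching 1.

not base-7 happy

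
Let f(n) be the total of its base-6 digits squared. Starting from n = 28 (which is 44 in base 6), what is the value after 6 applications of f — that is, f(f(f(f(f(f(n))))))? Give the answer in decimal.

28 = (4,4)_6 → 32
32 = (5,2)_6 → 29
29 = (4,5)_6 → 41
41 = (1,0,5)_6 → 26
26 = (4,2)_6 → 20
20 = (3,2)_6 → 13

13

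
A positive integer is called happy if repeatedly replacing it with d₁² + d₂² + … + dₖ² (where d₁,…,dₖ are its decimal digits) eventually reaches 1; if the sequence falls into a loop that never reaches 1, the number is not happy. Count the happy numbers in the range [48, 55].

1

48: 48 → 80 → 64 → 52 → 29 → 85 → 89 → 145 → 42 → 20 → 4 → 16 → 37 → 58 → 89  (repeats 89)
49: 49 → 97 → 130 → 10 → 1  (reaches 1)
50: 50 → 25 → 29 → 85 → 89 → 145 → 42 → 20 → 4 → 16 → 37 → 58 → 89  (repeats 89)
51: 51 → 26 → 40 → 16 → 37 → 58 → 89 → 145 → 42 → 20 → 4 → 16  (repeats 16)
52: 52 → 29 → 85 → 89 → 145 → 42 → 20 → 4 → 16 → 37 → 58 → 89  (repeats 89)
53: 53 → 34 → 25 → 29 → 85 → 89 → 145 → 42 → 20 → 4 → 16 → 37 → 58 → 89  (repeats 89)
54: 54 → 41 → 17 → 50 → 25 → 29 → 85 → 89 → 145 → 42 → 20 → 4 → 16 → 37 → 58 → 89  (repeats 89)
55: 55 → 50 → 25 → 29 → 85 → 89 → 145 → 42 → 20 → 4 → 16 → 37 → 58 → 89  (repeats 89)
happy: 49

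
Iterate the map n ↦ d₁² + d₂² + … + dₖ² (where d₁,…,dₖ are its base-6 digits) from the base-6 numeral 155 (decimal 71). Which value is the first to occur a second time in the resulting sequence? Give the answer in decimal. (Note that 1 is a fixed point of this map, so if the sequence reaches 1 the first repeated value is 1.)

5

71 = (1,5,5)_6 → 51
51 = (1,2,3)_6 → 14
14 = (2,2)_6 → 8
8 = (1,2)_6 → 5
5 = (5)_6 → 25
25 = (4,1)_6 → 17
17 = (2,5)_6 → 29
29 = (4,5)_6 → 41
41 = (1,0,5)_6 → 26
26 = (4,2)_6 → 20
20 = (3,2)_6 → 13
13 = (2,1)_6 → 5  — 5 already appeared earlier.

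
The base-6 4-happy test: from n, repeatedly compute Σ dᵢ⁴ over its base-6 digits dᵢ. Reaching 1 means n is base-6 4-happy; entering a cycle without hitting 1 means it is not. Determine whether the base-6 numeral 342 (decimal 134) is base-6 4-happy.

not base-6 4-happy

134 = (3,4,2)_6 → 3⁴ + 4⁴ + 2⁴ = 353
353 = (1,3,4,5)_6 → 1⁴ + 3⁴ + 4⁴ + 5⁴ = 963
963 = (4,2,4,3)_6 → 4⁴ + 2⁴ + 4⁴ + 3⁴ = 609
609 = (2,4,5,3)_6 → 2⁴ + 4⁴ + 5⁴ + 3⁴ = 978
978 = (4,3,1,0)_6 → 4⁴ + 3⁴ + 1⁴ + 0⁴ = 338
338 = (1,3,2,2)_6 → 1⁴ + 3⁴ + 2⁴ + 2⁴ = 114
114 = (3,1,0)_6 → 3⁴ + 1⁴ + 0⁴ = 82
82 = (2,1,4)_6 → 2⁴ + 1⁴ + 4⁴ = 273
273 = (1,1,3,3)_6 → 1⁴ + 1⁴ + 3⁴ + 3⁴ = 164
164 = (4,3,2)_6 → 4⁴ + 3⁴ + 2⁴ = 353  — 353 already seen; the sequence cycles without reaching 1.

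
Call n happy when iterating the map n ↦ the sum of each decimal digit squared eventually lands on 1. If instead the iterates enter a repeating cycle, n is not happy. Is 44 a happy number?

happy

44 → 4² + 4² = 32
32 → 3² + 2² = 13
13 → 1² + 3² = 10
10 → 1² + 0² = 1  — reached 1.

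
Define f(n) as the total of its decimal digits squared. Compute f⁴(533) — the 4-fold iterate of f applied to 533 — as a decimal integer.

85

533 → 5² + 3² + 3² = 25 + 9 + 9 = 43
43 → 4² + 3² = 16 + 9 = 25
25 → 2² + 5² = 4 + 25 = 29
29 → 2² + 9² = 4 + 81 = 85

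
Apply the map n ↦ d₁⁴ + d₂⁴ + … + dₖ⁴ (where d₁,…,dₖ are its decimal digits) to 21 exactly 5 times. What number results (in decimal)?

8208

21 → 2⁴ + 1⁴ = 16 + 1 = 17
17 → 1⁴ + 7⁴ = 1 + 2401 = 2402
2402 → 2⁴ + 4⁴ + 0⁴ + 2⁴ = 16 + 256 + 0 + 16 = 288
288 → 2⁴ + 8⁴ + 8⁴ = 16 + 4096 + 4096 = 8208
8208 → 8⁴ + 2⁴ + 0⁴ + 8⁴ = 4096 + 16 + 0 + 4096 = 8208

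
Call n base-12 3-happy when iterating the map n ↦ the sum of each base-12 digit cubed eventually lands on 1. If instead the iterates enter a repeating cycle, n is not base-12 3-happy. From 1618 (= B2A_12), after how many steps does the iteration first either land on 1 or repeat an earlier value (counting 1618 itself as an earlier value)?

13

1618 = (11,2,10)_12 → 2339
2339 = (1,4,2,11)_12 → 1404
1404 = (9,9,0)_12 → 1458
1458 = (10,1,6)_12 → 1217
1217 = (8,5,5)_12 → 762
762 = (5,3,6)_12 → 368
368 = (2,6,8)_12 → 736
736 = (5,1,4)_12 → 190
190 = (1,3,10)_12 → 1028
1028 = (7,1,8)_12 → 856
856 = (5,11,4)_12 → 1520
1520 = (10,6,8)_12 → 1728
1728 = (1,0,0,0)_12 → 1  — reached 1.
That took 13 steps.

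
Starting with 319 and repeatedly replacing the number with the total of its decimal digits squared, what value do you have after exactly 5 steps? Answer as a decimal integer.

319 → 3² + 1² + 9² = 9 + 1 + 81 = 91
91 → 9² + 1² = 81 + 1 = 82
82 → 8² + 2² = 64 + 4 = 68
68 → 6² + 8² = 36 + 64 = 100
100 → 1² + 0² + 0² = 1 + 0 + 0 = 1

1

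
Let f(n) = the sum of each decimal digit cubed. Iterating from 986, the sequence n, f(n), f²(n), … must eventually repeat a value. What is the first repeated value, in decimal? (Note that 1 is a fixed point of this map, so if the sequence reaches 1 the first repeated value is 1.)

986 → 9³ + 8³ + 6³ = 729 + 512 + 216 = 1457
1457 → 1³ + 4³ + 5³ + 7³ = 1 + 64 + 125 + 343 = 533
533 → 5³ + 3³ + 3³ = 125 + 27 + 27 = 179
179 → 1³ + 7³ + 9³ = 1 + 343 + 729 = 1073
1073 → 1³ + 0³ + 7³ + 3³ = 1 + 0 + 343 + 27 = 371
371 → 3³ + 7³ + 1³ = 27 + 343 + 1 = 371  — 371 already appeared earlier.

371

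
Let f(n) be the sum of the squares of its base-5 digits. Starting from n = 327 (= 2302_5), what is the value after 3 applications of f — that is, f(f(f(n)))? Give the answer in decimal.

327 = (2,3,0,2)_5 → 2² + 3² + 0² + 2² = 4 + 9 + 0 + 4 = 17
17 = (3,2)_5 → 3² + 2² = 9 + 4 = 13
13 = (2,3)_5 → 2² + 3² = 4 + 9 = 13

13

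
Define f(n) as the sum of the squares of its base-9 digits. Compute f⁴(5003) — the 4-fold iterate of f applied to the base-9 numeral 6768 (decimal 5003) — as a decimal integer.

5003 = (6,7,6,8)_9 → 6² + 7² + 6² + 8² = 185
185 = (2,2,5)_9 → 2² + 2² + 5² = 33
33 = (3,6)_9 → 3² + 6² = 45
45 = (5,0)_9 → 5² + 0² = 25

25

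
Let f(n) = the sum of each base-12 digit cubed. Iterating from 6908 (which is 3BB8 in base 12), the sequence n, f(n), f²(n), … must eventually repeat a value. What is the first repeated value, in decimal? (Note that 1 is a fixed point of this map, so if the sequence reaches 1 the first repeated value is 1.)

1738

6908 = (3,11,11,8)_12 → 3201
3201 = (1,10,2,9)_12 → 1738
1738 = (1,0,0,10)_12 → 1001
1001 = (6,11,5)_12 → 1672
1672 = (11,7,4)_12 → 1738  — 1738 already appeared earlier.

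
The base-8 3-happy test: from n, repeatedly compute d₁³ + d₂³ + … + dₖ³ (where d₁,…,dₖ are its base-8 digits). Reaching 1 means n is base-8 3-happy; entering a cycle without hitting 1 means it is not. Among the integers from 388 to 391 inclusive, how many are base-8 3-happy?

1

388: 388 → 280 → 91 → 55 → 559 → 469 → 476 → 434 → 440 → 559  (repeats 559)
389: 389 → 341 → 258 → 72 → 2 → 8 → 1  (reaches 1)
390: 390 → 432 → 432  (repeats 432)
391: 391 → 559 → 469 → 476 → 434 → 440 → 559  (repeats 559)
base-8 3-happy: 389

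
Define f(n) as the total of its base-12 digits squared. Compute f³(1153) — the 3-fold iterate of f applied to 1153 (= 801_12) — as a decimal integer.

20

1153 = (8,0,1)_12 → 8² + 0² + 1² = 64 + 0 + 1 = 65
65 = (5,5)_12 → 5² + 5² = 25 + 25 = 50
50 = (4,2)_12 → 4² + 2² = 16 + 4 = 20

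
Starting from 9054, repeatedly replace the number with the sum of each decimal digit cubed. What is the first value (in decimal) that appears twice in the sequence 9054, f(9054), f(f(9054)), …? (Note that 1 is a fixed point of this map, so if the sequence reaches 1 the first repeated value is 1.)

9054 → 918
918 → 1242
1242 → 81
81 → 513
513 → 153
153 → 153  — 153 already appeared earlier.

153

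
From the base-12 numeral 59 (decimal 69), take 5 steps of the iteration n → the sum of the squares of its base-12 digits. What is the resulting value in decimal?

69 = (5,9)_12 → 5² + 9² = 25 + 81 = 106
106 = (8,10)_12 → 8² + 10² = 64 + 100 = 164
164 = (1,1,8)_12 → 1² + 1² + 8² = 1 + 1 + 64 = 66
66 = (5,6)_12 → 5² + 6² = 25 + 36 = 61
61 = (5,1)_12 → 5² + 1² = 25 + 1 = 26

26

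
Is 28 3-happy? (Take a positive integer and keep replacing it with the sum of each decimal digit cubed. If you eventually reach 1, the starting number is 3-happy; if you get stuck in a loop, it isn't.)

not 3-happy

28 → 520
520 → 133
133 → 55
55 → 250
250 → 133  — 133 already seen; the sequence cycles without reaching 1.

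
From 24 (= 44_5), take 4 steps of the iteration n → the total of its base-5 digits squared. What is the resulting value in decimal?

4

24 = (4,4)_5 → 4² + 4² = 16 + 16 = 32
32 = (1,1,2)_5 → 1² + 1² + 2² = 1 + 1 + 4 = 6
6 = (1,1)_5 → 1² + 1² = 1 + 1 = 2
2 = (2)_5 → 2² = 4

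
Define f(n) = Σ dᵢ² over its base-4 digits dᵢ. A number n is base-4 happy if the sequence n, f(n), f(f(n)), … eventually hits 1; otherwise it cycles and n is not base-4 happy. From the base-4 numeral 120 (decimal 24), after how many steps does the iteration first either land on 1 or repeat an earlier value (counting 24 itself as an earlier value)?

4

24 = (1,2,0)_4 → 1² + 2² + 0² = 5
5 = (1,1)_4 → 1² + 1² = 2
2 = (2)_4 → 2² = 4
4 = (1,0)_4 → 1² + 0² = 1  — reached 1.
That took 4 steps.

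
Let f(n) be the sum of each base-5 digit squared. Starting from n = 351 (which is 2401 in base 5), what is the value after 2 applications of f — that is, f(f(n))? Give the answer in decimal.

351 = (2,4,0,1)_5 → 2² + 4² + 0² + 1² = 4 + 16 + 0 + 1 = 21
21 = (4,1)_5 → 4² + 1² = 16 + 1 = 17

17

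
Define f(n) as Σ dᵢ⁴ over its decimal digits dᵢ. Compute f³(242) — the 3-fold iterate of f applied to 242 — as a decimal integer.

8208

242 → 2⁴ + 4⁴ + 2⁴ = 16 + 256 + 16 = 288
288 → 2⁴ + 8⁴ + 8⁴ = 16 + 4096 + 4096 = 8208
8208 → 8⁴ + 2⁴ + 0⁴ + 8⁴ = 4096 + 16 + 0 + 4096 = 8208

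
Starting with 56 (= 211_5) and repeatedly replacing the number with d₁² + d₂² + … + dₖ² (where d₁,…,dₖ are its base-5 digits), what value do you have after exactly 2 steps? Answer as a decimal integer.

2

56 = (2,1,1)_5 → 2² + 1² + 1² = 4 + 1 + 1 = 6
6 = (1,1)_5 → 1² + 1² = 1 + 1 = 2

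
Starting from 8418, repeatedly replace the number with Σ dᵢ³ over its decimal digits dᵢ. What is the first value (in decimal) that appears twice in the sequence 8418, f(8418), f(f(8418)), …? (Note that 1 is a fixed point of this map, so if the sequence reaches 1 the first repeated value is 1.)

8418 → 8³ + 4³ + 1³ + 8³ = 512 + 64 + 1 + 512 = 1089
1089 → 1³ + 0³ + 8³ + 9³ = 1 + 0 + 512 + 729 = 1242
1242 → 1³ + 2³ + 4³ + 2³ = 1 + 8 + 64 + 8 = 81
81 → 8³ + 1³ = 512 + 1 = 513
513 → 5³ + 1³ + 3³ = 125 + 1 + 27 = 153
153 → 1³ + 5³ + 3³ = 1 + 125 + 27 = 153  — 153 already appeared earlier.

153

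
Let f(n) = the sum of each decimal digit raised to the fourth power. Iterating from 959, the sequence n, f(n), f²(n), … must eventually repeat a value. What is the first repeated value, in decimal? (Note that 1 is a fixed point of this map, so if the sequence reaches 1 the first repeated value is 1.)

8208

959 → 9⁴ + 5⁴ + 9⁴ = 13747
13747 → 1⁴ + 3⁴ + 7⁴ + 4⁴ + 7⁴ = 5140
5140 → 5⁴ + 1⁴ + 4⁴ + 0⁴ = 882
882 → 8⁴ + 8⁴ + 2⁴ = 8208
8208 → 8⁴ + 2⁴ + 0⁴ + 8⁴ = 8208  — 8208 already appeared earlier.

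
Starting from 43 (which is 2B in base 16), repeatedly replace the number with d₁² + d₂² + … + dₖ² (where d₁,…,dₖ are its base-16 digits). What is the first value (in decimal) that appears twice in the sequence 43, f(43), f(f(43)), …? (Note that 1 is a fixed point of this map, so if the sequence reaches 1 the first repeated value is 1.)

169

43 = (2,11)_16 → 2² + 11² = 4 + 121 = 125
125 = (7,13)_16 → 7² + 13² = 49 + 169 = 218
218 = (13,10)_16 → 13² + 10² = 169 + 100 = 269
269 = (1,0,13)_16 → 1² + 0² + 13² = 1 + 0 + 169 = 170
170 = (10,10)_16 → 10² + 10² = 100 + 100 = 200
200 = (12,8)_16 → 12² + 8² = 144 + 64 = 208
208 = (13,0)_16 → 13² + 0² = 169 + 0 = 169
169 = (10,9)_16 → 10² + 9² = 100 + 81 = 181
181 = (11,5)_16 → 11² + 5² = 121 + 25 = 146
146 = (9,2)_16 → 9² + 2² = 81 + 4 = 85
85 = (5,5)_16 → 5² + 5² = 25 + 25 = 50
50 = (3,2)_16 → 3² + 2² = 9 + 4 = 13
13 = (13)_16 → 13² = 169  — 169 already appeared earlier.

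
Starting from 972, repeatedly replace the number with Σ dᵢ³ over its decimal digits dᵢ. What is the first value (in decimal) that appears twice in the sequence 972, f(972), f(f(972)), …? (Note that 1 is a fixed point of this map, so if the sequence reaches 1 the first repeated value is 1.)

153

972 → 9³ + 7³ + 2³ = 1080
1080 → 1³ + 0³ + 8³ + 0³ = 513
513 → 5³ + 1³ + 3³ = 153
153 → 1³ + 5³ + 3³ = 153  — 153 already appeared earlier.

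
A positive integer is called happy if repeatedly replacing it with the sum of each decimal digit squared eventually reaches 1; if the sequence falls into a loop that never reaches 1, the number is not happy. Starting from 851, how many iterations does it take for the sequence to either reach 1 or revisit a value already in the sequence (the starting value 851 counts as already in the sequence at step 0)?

851 → 90
90 → 81
81 → 65
65 → 61
61 → 37
37 → 58
58 → 89
89 → 145
145 → 42
42 → 20
20 → 4
4 → 16
16 → 37  — 37 repeats.
That took 13 steps.

13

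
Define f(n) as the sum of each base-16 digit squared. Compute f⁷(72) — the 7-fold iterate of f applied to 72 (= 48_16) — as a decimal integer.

208

72 = (4,8)_16 → 4² + 8² = 80
80 = (5,0)_16 → 5² + 0² = 25
25 = (1,9)_16 → 1² + 9² = 82
82 = (5,2)_16 → 5² + 2² = 29
29 = (1,13)_16 → 1² + 13² = 170
170 = (10,10)_16 → 10² + 10² = 200
200 = (12,8)_16 → 12² + 8² = 208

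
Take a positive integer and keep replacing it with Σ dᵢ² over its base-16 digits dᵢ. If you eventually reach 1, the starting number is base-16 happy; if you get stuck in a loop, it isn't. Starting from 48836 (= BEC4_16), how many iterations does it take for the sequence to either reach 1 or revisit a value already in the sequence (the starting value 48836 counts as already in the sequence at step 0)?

10

48836 = (11,14,12,4)_16 → 11² + 14² + 12² + 4² = 121 + 196 + 144 + 16 = 477
477 = (1,13,13)_16 → 1² + 13² + 13² = 1 + 169 + 169 = 339
339 = (1,5,3)_16 → 1² + 5² + 3² = 1 + 25 + 9 = 35
35 = (2,3)_16 → 2² + 3² = 4 + 9 = 13
13 = (13)_16 → 13² = 169
169 = (10,9)_16 → 10² + 9² = 100 + 81 = 181
181 = (11,5)_16 → 11² + 5² = 121 + 25 = 146
146 = (9,2)_16 → 9² + 2² = 81 + 4 = 85
85 = (5,5)_16 → 5² + 5² = 25 + 25 = 50
50 = (3,2)_16 → 3² + 2² = 9 + 4 = 13  — 13 repeats.
That took 10 steps.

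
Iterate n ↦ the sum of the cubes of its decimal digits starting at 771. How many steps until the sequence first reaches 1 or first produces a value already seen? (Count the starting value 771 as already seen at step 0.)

771 → 7³ + 7³ + 1³ = 687
687 → 6³ + 8³ + 7³ = 1071
1071 → 1³ + 0³ + 7³ + 1³ = 345
345 → 3³ + 4³ + 5³ = 216
216 → 2³ + 1³ + 6³ = 225
225 → 2³ + 2³ + 5³ = 141
141 → 1³ + 4³ + 1³ = 66
66 → 6³ + 6³ = 432
432 → 4³ + 3³ + 2³ = 99
99 → 9³ + 9³ = 1458
1458 → 1³ + 4³ + 5³ + 8³ = 702
702 → 7³ + 0³ + 2³ = 351
351 → 3³ + 5³ + 1³ = 153
153 → 1³ + 5³ + 3³ = 153  — 153 repeats.
That took 14 steps.

14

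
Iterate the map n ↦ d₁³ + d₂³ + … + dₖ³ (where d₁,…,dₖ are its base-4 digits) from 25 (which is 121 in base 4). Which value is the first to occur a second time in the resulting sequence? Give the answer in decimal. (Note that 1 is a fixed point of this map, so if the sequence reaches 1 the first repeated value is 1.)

1

25 = (1,2,1)_4 → 1³ + 2³ + 1³ = 10
10 = (2,2)_4 → 2³ + 2³ = 16
16 = (1,0,0)_4 → 1³ + 0³ + 0³ = 1  — reached the fixed point 1.
1 → 1, so 1 is the first repeated value.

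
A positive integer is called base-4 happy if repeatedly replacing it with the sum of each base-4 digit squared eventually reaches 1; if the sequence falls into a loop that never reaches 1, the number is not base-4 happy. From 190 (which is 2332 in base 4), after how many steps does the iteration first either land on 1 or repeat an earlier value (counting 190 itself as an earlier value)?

190 = (2,3,3,2)_4 → 2² + 3² + 3² + 2² = 26
26 = (1,2,2)_4 → 1² + 2² + 2² = 9
9 = (2,1)_4 → 2² + 1² = 5
5 = (1,1)_4 → 1² + 1² = 2
2 = (2)_4 → 2² = 4
4 = (1,0)_4 → 1² + 0² = 1  — reached 1.
That took 6 steps.

6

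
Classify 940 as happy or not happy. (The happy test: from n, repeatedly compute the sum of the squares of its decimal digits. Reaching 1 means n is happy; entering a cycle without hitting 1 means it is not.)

happy

940 → 97
97 → 130
130 → 10
10 → 1  — reached 1.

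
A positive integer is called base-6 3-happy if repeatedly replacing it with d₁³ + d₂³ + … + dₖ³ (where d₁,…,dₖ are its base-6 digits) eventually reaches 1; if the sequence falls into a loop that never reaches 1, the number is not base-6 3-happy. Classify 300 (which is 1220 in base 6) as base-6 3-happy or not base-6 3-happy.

300 = (1,2,2,0)_6 → 1³ + 2³ + 2³ + 0³ = 17
17 = (2,5)_6 → 2³ + 5³ = 133
133 = (3,4,1)_6 → 3³ + 4³ + 1³ = 92
92 = (2,3,2)_6 → 2³ + 3³ + 2³ = 43
43 = (1,1,1)_6 → 1³ + 1³ + 1³ = 3
3 = (3)_6 → 3³ = 27
27 = (4,3)_6 → 4³ + 3³ = 91
91 = (2,3,1)_6 → 2³ + 3³ + 1³ = 36
36 = (1,0,0)_6 → 1³ + 0³ + 0³ = 1  — reached 1.

base-6 3-happy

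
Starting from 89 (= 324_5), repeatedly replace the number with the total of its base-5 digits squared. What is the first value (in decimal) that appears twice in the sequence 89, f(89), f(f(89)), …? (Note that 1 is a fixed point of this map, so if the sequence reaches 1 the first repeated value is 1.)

13

89 = (3,2,4)_5 → 3² + 2² + 4² = 9 + 4 + 16 = 29
29 = (1,0,4)_5 → 1² + 0² + 4² = 1 + 0 + 16 = 17
17 = (3,2)_5 → 3² + 2² = 9 + 4 = 13
13 = (2,3)_5 → 2² + 3² = 4 + 9 = 13  — 13 already appeared earlier.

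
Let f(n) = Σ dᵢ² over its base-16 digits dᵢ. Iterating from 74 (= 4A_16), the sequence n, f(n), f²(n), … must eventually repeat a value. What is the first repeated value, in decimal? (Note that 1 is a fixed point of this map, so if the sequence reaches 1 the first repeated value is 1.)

74 = (4,10)_16 → 116
116 = (7,4)_16 → 65
65 = (4,1)_16 → 17
17 = (1,1)_16 → 2
2 = (2)_16 → 4
4 = (4)_16 → 16
16 = (1,0)_16 → 1  — reached the fixed point 1.
1 → 1, so 1 is the first repeated value.

1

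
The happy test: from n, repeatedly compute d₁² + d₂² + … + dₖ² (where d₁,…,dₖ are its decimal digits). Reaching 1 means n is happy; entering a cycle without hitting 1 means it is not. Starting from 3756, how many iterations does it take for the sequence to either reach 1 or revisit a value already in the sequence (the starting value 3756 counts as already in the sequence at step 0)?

12

3756 → 3² + 7² + 5² + 6² = 119
119 → 1² + 1² + 9² = 83
83 → 8² + 3² = 73
73 → 7² + 3² = 58
58 → 5² + 8² = 89
89 → 8² + 9² = 145
145 → 1² + 4² + 5² = 42
42 → 4² + 2² = 20
20 → 2² + 0² = 4
4 → 4² = 16
16 → 1² + 6² = 37
37 → 3² + 7² = 58  — 58 repeats.
That took 12 steps.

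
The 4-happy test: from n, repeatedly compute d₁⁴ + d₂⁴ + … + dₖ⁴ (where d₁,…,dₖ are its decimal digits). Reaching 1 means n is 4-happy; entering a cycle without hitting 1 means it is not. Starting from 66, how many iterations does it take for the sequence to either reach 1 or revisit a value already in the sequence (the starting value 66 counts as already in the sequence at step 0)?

5

66 → 6⁴ + 6⁴ = 2592
2592 → 2⁴ + 5⁴ + 9⁴ + 2⁴ = 7218
7218 → 7⁴ + 2⁴ + 1⁴ + 8⁴ = 6514
6514 → 6⁴ + 5⁴ + 1⁴ + 4⁴ = 2178
2178 → 2⁴ + 1⁴ + 7⁴ + 8⁴ = 6514  — 6514 repeats.
That took 5 steps.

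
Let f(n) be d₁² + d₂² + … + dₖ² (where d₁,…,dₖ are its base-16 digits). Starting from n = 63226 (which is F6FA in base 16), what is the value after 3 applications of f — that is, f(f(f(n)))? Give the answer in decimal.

63226 = (15,6,15,10)_16 → 586
586 = (2,4,10)_16 → 120
120 = (7,8)_16 → 113

113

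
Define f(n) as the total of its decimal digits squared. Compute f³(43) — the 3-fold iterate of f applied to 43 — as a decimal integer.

85

43 → 4² + 3² = 16 + 9 = 25
25 → 2² + 5² = 4 + 25 = 29
29 → 2² + 9² = 4 + 81 = 85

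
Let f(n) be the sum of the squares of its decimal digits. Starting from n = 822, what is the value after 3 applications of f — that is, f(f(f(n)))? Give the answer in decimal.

34

822 → 72
72 → 53
53 → 34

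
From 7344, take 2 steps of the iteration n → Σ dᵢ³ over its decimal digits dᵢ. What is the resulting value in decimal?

7344 → 7³ + 3³ + 4³ + 4³ = 343 + 27 + 64 + 64 = 498
498 → 4³ + 9³ + 8³ = 64 + 729 + 512 = 1305

1305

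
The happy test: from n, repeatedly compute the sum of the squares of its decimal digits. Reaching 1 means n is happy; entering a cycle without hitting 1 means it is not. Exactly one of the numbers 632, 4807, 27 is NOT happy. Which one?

27

632: 632 → 49 → 97 → 130 → 10 → 1  — reaches 1 (happy)
4807: 4807 → 129 → 86 → 100 → 1  — reaches 1 (happy)
27: 27 → 53 → 34 → 25 → 29 → 85 → 89 → 145 → 42 → 20 → 4 → 16 → 37 → 58 → 89  — repeats 89 (not happy)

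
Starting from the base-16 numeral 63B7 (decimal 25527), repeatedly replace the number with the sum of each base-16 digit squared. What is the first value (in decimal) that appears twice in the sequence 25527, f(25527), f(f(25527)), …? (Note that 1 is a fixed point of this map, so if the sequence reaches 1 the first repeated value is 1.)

169

25527 = (6,3,11,7)_16 → 215
215 = (13,7)_16 → 218
218 = (13,10)_16 → 269
269 = (1,0,13)_16 → 170
170 = (10,10)_16 → 200
200 = (12,8)_16 → 208
208 = (13,0)_16 → 169
169 = (10,9)_16 → 181
181 = (11,5)_16 → 146
146 = (9,2)_16 → 85
85 = (5,5)_16 → 50
50 = (3,2)_16 → 13
13 = (13)_16 → 169  — 169 already appeared earlier.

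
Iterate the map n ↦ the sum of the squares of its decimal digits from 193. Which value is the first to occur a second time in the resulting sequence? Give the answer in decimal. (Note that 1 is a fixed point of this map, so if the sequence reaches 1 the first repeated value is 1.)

1

193 → 1² + 9² + 3² = 91
91 → 9² + 1² = 82
82 → 8² + 2² = 68
68 → 6² + 8² = 100
100 → 1² + 0² + 0² = 1  — reached the fixed point 1.
1 → 1, so 1 is the first repeated value.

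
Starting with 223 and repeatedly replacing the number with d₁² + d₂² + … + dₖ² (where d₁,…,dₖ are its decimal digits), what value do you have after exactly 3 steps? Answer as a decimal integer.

223 → 2² + 2² + 3² = 4 + 4 + 9 = 17
17 → 1² + 7² = 1 + 49 = 50
50 → 5² + 0² = 25 + 0 = 25

25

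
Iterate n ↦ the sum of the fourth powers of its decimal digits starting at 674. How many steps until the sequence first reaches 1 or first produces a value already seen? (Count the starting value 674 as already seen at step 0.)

674 → 3953
3953 → 7348
7348 → 6834
6834 → 5729
5729 → 9603
9603 → 7938
7938 → 13139
13139 → 6725
6725 → 4338
4338 → 4514
4514 → 1138
1138 → 4179
4179 → 9219
9219 → 13139  — 13139 repeats.
That took 14 steps.

14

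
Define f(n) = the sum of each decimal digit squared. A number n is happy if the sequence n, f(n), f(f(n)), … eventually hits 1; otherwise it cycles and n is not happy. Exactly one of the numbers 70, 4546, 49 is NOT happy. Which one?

4546

70: 70 → 49 → 97 → 130 → 10 → 1  — reaches 1 (happy)
4546: 4546 → 93 → 90 → 81 → 65 → 61 → 37 → 58 → 89 → 145 → 42 → 20 → 4 → 16 → 37  — repeats 37 (not happy)
49: 49 → 97 → 130 → 10 → 1  — reaches 1 (happy)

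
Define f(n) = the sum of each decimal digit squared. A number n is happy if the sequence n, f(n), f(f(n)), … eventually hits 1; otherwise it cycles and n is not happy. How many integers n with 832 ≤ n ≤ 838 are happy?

2

832: 832 → 77 → 98 → 145 → 42 → 20 → 4 → 16 → 37 → 58 → 89 → 145  (repeats 145)
833: 833 → 82 → 68 → 100 → 1  (reaches 1)
834: 834 → 89 → 145 → 42 → 20 → 4 → 16 → 37 → 58 → 89  (repeats 89)
835: 835 → 98 → 145 → 42 → 20 → 4 → 16 → 37 → 58 → 89 → 145  (repeats 145)
836: 836 → 109 → 82 → 68 → 100 → 1  (reaches 1)
837: 837 → 122 → 9 → 81 → 65 → 61 → 37 → 58 → 89 → 145 → 42 → 20 → 4 → 16 → 37  (repeats 37)
838: 838 → 137 → 59 → 106 → 37 → 58 → 89 → 145 → 42 → 20 → 4 → 16 → 37  (repeats 37)
happy: 833, 836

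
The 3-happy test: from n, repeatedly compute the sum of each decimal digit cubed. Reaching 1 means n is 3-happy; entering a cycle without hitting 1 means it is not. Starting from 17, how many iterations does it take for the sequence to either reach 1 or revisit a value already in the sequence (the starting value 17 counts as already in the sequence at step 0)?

9

17 → 1³ + 7³ = 1 + 343 = 344
344 → 3³ + 4³ + 4³ = 27 + 64 + 64 = 155
155 → 1³ + 5³ + 5³ = 1 + 125 + 125 = 251
251 → 2³ + 5³ + 1³ = 8 + 125 + 1 = 134
134 → 1³ + 3³ + 4³ = 1 + 27 + 64 = 92
92 → 9³ + 2³ = 729 + 8 = 737
737 → 7³ + 3³ + 7³ = 343 + 27 + 343 = 713
713 → 7³ + 1³ + 3³ = 343 + 1 + 27 = 371
371 → 3³ + 7³ + 1³ = 27 + 343 + 1 = 371  — 371 repeats.
That took 9 steps.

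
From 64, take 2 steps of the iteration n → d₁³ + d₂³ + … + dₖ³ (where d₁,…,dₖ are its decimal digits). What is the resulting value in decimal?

520

64 → 280
280 → 520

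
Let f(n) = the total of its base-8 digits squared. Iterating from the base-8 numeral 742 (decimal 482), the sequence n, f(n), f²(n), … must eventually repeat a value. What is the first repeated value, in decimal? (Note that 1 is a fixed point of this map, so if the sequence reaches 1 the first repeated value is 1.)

26

482 = (7,4,2)_8 → 7² + 4² + 2² = 49 + 16 + 4 = 69
69 = (1,0,5)_8 → 1² + 0² + 5² = 1 + 0 + 25 = 26
26 = (3,2)_8 → 3² + 2² = 9 + 4 = 13
13 = (1,5)_8 → 1² + 5² = 1 + 25 = 26  — 26 already appeared earlier.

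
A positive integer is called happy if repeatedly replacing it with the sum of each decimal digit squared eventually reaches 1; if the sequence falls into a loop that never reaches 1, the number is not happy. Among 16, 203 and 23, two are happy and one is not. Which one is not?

16: 16 → 37 → 58 → 89 → 145 → 42 → 20 → 4 → 16  — repeats 16 (not happy)
203: 203 → 13 → 10 → 1  — reaches 1 (happy)
23: 23 → 13 → 10 → 1  — reaches 1 (happy)

16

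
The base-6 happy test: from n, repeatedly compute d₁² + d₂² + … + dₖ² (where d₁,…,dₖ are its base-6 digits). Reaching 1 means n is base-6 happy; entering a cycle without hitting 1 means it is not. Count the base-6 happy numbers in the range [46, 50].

46: 46 → 18 → 9 → 10 → 17 → 29 → 41 → 26 → 20 → 13 → 5 → 25 → 17  (repeats 17)
47: 47 → 27 → 25 → 17 → 29 → 41 → 26 → 20 → 13 → 5 → 25  (repeats 25)
48: 48 → 5 → 25 → 17 → 29 → 41 → 26 → 20 → 13 → 5  (repeats 5)
49: 49 → 6 → 1  (reaches 1)
50: 50 → 9 → 10 → 17 → 29 → 41 → 26 → 20 → 13 → 5 → 25 → 17  (repeats 17)
base-6 happy: 49

1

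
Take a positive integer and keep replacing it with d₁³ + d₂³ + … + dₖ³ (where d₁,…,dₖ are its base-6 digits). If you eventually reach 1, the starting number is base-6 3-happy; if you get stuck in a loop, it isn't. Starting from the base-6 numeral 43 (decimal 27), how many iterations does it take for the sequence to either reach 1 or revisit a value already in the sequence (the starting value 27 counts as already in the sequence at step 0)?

27 = (4,3)_6 → 4³ + 3³ = 64 + 27 = 91
91 = (2,3,1)_6 → 2³ + 3³ + 1³ = 8 + 27 + 1 = 36
36 = (1,0,0)_6 → 1³ + 0³ + 0³ = 1 + 0 + 0 = 1  — reached 1.
That took 3 steps.

3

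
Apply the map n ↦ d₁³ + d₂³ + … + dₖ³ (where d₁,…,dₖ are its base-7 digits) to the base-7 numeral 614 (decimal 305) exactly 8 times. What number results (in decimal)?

305 = (6,1,4)_7 → 6³ + 1³ + 4³ = 216 + 1 + 64 = 281
281 = (5,5,1)_7 → 5³ + 5³ + 1³ = 125 + 125 + 1 = 251
251 = (5,0,6)_7 → 5³ + 0³ + 6³ = 125 + 0 + 216 = 341
341 = (6,6,5)_7 → 6³ + 6³ + 5³ = 216 + 216 + 125 = 557
557 = (1,4,2,4)_7 → 1³ + 4³ + 2³ + 4³ = 1 + 64 + 8 + 64 = 137
137 = (2,5,4)_7 → 2³ + 5³ + 4³ = 8 + 125 + 64 = 197
197 = (4,0,1)_7 → 4³ + 0³ + 1³ = 64 + 0 + 1 = 65
65 = (1,2,2)_7 → 1³ + 2³ + 2³ = 1 + 8 + 8 = 17

17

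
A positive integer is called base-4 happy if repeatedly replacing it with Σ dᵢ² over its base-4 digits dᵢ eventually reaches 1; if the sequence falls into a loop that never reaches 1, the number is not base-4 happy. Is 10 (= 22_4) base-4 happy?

10 = (2,2)_4 → 8
8 = (2,0)_4 → 4
4 = (1,0)_4 → 1  — reached 1.

base-4 happy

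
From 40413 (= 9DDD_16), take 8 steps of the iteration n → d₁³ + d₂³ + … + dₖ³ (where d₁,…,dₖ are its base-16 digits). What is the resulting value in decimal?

40413 = (9,13,13,13)_16 → 9³ + 13³ + 13³ + 13³ = 7320
7320 = (1,12,9,8)_16 → 1³ + 12³ + 9³ + 8³ = 2970
2970 = (11,9,10)_16 → 11³ + 9³ + 10³ = 3060
3060 = (11,15,4)_16 → 11³ + 15³ + 4³ = 4770
4770 = (1,2,10,2)_16 → 1³ + 2³ + 10³ + 2³ = 1017
1017 = (3,15,9)_16 → 3³ + 15³ + 9³ = 4131
4131 = (1,0,2,3)_16 → 1³ + 0³ + 2³ + 3³ = 36
36 = (2,4)_16 → 2³ + 4³ = 72

72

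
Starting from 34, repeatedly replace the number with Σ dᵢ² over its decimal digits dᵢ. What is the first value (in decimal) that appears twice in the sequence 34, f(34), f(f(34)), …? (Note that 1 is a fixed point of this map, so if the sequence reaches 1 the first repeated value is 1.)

34 → 25
25 → 29
29 → 85
85 → 89
89 → 145
145 → 42
42 → 20
20 → 4
4 → 16
16 → 37
37 → 58
58 → 89  — 89 already appeared earlier.

89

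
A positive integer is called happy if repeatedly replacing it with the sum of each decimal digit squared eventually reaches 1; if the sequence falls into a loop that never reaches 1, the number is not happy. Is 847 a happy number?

happy

847 → 8² + 4² + 7² = 64 + 16 + 49 = 129
129 → 1² + 2² + 9² = 1 + 4 + 81 = 86
86 → 8² + 6² = 64 + 36 = 100
100 → 1² + 0² + 0² = 1 + 0 + 0 = 1  — reached 1.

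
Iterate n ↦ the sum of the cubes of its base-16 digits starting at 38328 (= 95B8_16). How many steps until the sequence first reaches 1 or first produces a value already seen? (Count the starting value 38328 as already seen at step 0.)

3

38328 = (9,5,11,8)_16 → 9³ + 5³ + 11³ + 8³ = 2697
2697 = (10,8,9)_16 → 10³ + 8³ + 9³ = 2241
2241 = (8,12,1)_16 → 8³ + 12³ + 1³ = 2241  — 2241 repeats.
That took 3 steps.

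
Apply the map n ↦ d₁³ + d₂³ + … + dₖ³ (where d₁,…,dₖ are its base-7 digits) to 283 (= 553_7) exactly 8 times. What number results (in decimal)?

283 = (5,5,3)_7 → 5³ + 5³ + 3³ = 125 + 125 + 27 = 277
277 = (5,4,4)_7 → 5³ + 4³ + 4³ = 125 + 64 + 64 = 253
253 = (5,1,1)_7 → 5³ + 1³ + 1³ = 125 + 1 + 1 = 127
127 = (2,4,1)_7 → 2³ + 4³ + 1³ = 8 + 64 + 1 = 73
73 = (1,3,3)_7 → 1³ + 3³ + 3³ = 1 + 27 + 27 = 55
55 = (1,0,6)_7 → 1³ + 0³ + 6³ = 1 + 0 + 216 = 217
217 = (4,3,0)_7 → 4³ + 3³ + 0³ = 64 + 27 + 0 = 91
91 = (1,6,0)_7 → 1³ + 6³ + 0³ = 1 + 216 + 0 = 217

217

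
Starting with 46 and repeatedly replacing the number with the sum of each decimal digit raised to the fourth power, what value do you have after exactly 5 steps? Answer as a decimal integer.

46 → 4⁴ + 6⁴ = 1552
1552 → 1⁴ + 5⁴ + 5⁴ + 2⁴ = 1267
1267 → 1⁴ + 2⁴ + 6⁴ + 7⁴ = 3714
3714 → 3⁴ + 7⁴ + 1⁴ + 4⁴ = 2739
2739 → 2⁴ + 7⁴ + 3⁴ + 9⁴ = 9059

9059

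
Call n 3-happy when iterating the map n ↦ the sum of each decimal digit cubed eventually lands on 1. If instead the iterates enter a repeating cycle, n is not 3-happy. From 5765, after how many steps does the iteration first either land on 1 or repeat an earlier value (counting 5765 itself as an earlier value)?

5765 → 809
809 → 1241
1241 → 74
74 → 407
407 → 407  — 407 repeats.
That took 5 steps.

5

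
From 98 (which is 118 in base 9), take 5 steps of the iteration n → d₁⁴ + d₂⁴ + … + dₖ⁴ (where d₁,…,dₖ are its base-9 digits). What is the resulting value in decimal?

98 = (1,1,8)_9 → 4098
4098 = (5,5,5,3)_9 → 1956
1956 = (2,6,1,3)_9 → 1394
1394 = (1,8,1,8)_9 → 8194
8194 = (1,2,2,1,4)_9 → 290

290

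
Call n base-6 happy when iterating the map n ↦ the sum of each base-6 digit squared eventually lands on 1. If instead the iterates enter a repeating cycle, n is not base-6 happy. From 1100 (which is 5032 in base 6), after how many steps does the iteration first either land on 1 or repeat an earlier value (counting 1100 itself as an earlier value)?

10

1100 = (5,0,3,2)_6 → 5² + 0² + 3² + 2² = 38
38 = (1,0,2)_6 → 1² + 0² + 2² = 5
5 = (5)_6 → 5² = 25
25 = (4,1)_6 → 4² + 1² = 17
17 = (2,5)_6 → 2² + 5² = 29
29 = (4,5)_6 → 4² + 5² = 41
41 = (1,0,5)_6 → 1² + 0² + 5² = 26
26 = (4,2)_6 → 4² + 2² = 20
20 = (3,2)_6 → 3² + 2² = 13
13 = (2,1)_6 → 2² + 1² = 5  — 5 repeats.
That took 10 steps.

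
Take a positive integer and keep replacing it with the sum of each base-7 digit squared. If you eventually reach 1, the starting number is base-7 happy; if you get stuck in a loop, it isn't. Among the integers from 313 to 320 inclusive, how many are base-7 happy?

1

313: 313 → 65 → 9 → 5 → 25 → 25  (repeats 25)
314: 314 → 76 → 46 → 52 → 10 → 10  (repeats 10)
315: 315 → 45 → 45  (repeats 45)
316: 316 → 46 → 52 → 10 → 10  (repeats 10)
317: 317 → 49 → 1  (reaches 1)
318: 318 → 54 → 26 → 34 → 52 → 10 → 10  (repeats 10)
319: 319 → 61 → 27 → 45 → 45  (repeats 45)
320: 320 → 70 → 10 → 10  (repeats 10)
base-7 happy: 317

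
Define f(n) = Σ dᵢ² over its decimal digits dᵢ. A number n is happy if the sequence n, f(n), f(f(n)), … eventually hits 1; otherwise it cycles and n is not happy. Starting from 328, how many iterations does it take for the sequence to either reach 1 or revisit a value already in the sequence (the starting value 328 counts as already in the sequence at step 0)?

11

328 → 3² + 2² + 8² = 9 + 4 + 64 = 77
77 → 7² + 7² = 49 + 49 = 98
98 → 9² + 8² = 81 + 64 = 145
145 → 1² + 4² + 5² = 1 + 16 + 25 = 42
42 → 4² + 2² = 16 + 4 = 20
20 → 2² + 0² = 4 + 0 = 4
4 → 4² = 16
16 → 1² + 6² = 1 + 36 = 37
37 → 3² + 7² = 9 + 49 = 58
58 → 5² + 8² = 25 + 64 = 89
89 → 8² + 9² = 64 + 81 = 145  — 145 repeats.
That took 11 steps.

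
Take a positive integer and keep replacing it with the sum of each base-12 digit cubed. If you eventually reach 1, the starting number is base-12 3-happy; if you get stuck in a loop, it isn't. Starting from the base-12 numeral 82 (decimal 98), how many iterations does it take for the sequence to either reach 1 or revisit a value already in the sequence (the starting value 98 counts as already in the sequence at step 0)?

14

98 = (8,2)_12 → 520
520 = (3,7,4)_12 → 434
434 = (3,0,2)_12 → 35
35 = (2,11)_12 → 1339
1339 = (9,3,7)_12 → 1099
1099 = (7,7,7)_12 → 1029
1029 = (7,1,9)_12 → 1073
1073 = (7,5,5)_12 → 593
593 = (4,1,5)_12 → 190
190 = (1,3,10)_12 → 1028
1028 = (7,1,8)_12 → 856
856 = (5,11,4)_12 → 1520
1520 = (10,6,8)_12 → 1728
1728 = (1,0,0,0)_12 → 1  — reached 1.
That took 14 steps.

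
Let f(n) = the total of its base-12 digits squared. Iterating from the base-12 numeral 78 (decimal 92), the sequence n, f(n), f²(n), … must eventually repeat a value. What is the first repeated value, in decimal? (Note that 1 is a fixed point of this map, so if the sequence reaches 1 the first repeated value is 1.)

92 = (7,8)_12 → 7² + 8² = 49 + 64 = 113
113 = (9,5)_12 → 9² + 5² = 81 + 25 = 106
106 = (8,10)_12 → 8² + 10² = 64 + 100 = 164
164 = (1,1,8)_12 → 1² + 1² + 8² = 1 + 1 + 64 = 66
66 = (5,6)_12 → 5² + 6² = 25 + 36 = 61
61 = (5,1)_12 → 5² + 1² = 25 + 1 = 26
26 = (2,2)_12 → 2² + 2² = 4 + 4 = 8
8 = (8)_12 → 8² = 64
64 = (5,4)_12 → 5² + 4² = 25 + 16 = 41
41 = (3,5)_12 → 3² + 5² = 9 + 25 = 34
34 = (2,10)_12 → 2² + 10² = 4 + 100 = 104
104 = (8,8)_12 → 8² + 8² = 64 + 64 = 128
128 = (10,8)_12 → 10² + 8² = 100 + 64 = 164  — 164 already appeared earlier.

164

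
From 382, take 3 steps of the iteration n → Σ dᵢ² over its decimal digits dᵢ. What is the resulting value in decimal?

382 → 3² + 8² + 2² = 77
77 → 7² + 7² = 98
98 → 9² + 8² = 145

145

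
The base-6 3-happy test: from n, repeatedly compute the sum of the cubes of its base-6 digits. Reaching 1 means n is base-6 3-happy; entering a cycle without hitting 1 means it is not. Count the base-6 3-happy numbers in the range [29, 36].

4

29: 29 → 189 → 153 → 92 → 43 → 3 → 27 → 91 → 36 → 1  — base-6 3-happy
30: 30 → 125 → 160 → 136 → 155 → 190 → 190  — not base-6 3-happy
31: 31 → 126 → 54 → 28 → 128 → 62 → 73 → 9 → 28  — not base-6 3-happy
32: 32 → 133 → 92 → 43 → 3 → 27 → 91 → 36 → 1  — base-6 3-happy
33: 33 → 152 → 73 → 9 → 28 → 128 → 62 → 73  — not base-6 3-happy
34: 34 → 189 → 153 → 92 → 43 → 3 → 27 → 91 → 36 → 1  — base-6 3-happy
35: 35 → 250 → 190 → 190  — not base-6 3-happy
36: 36 → 1  — base-6 3-happy
base-6 3-happy: 29, 32, 34, 36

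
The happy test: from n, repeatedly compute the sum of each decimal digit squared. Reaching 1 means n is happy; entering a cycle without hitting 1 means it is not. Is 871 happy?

not happy

871 → 8² + 7² + 1² = 114
114 → 1² + 1² + 4² = 18
18 → 1² + 8² = 65
65 → 6² + 5² = 61
61 → 6² + 1² = 37
37 → 3² + 7² = 58
58 → 5² + 8² = 89
89 → 8² + 9² = 145
145 → 1² + 4² + 5² = 42
42 → 4² + 2² = 20
20 → 2² + 0² = 4
4 → 4² = 16
16 → 1² + 6² = 37  — 37 already seen; the sequence cycles without reaching 1.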